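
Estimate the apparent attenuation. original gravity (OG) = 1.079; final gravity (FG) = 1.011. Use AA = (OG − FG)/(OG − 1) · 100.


AA = (1.079 − 1.011)/(1.079 − 1) · 100

86.0759 %


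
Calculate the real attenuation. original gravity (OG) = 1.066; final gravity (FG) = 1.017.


AA = (OG−FG)/(OG−1)·100;  RA = AA·0.8192
AA = (1.066 − 1.017)/(1.066 − 1)·100 = 74.2424
RA = 74.2424·0.8192

60.8194 %


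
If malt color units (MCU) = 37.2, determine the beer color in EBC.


SRM = 1.4922·MCU^0.6859;  EBC = SRM·1.97
SRM = 1.4922·37.2^0.6859 = 17.8264
EBC = 17.8264·1.97

35.1179 EBC


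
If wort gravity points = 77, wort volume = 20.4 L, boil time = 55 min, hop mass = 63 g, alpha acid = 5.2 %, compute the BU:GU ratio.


U = 1.65·0.000125^(GP/1000)·(1−e^(−0.04t))/4.15;  IBU = (α/100)·m·U·1000/V;  BU:GU = IBU/GP
U = 1.65·0.000125^(77/1000)·(1−e^(−0.04·55))/4.15 = 0.1770
IBU = (5.2/100)·63·0.1770·1000/20.4 = 28.4190
BU:GU = 28.4190/77

0.3691


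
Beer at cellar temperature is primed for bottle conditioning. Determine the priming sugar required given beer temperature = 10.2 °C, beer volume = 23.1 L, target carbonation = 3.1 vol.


residual = 14.695·(0.01821 + 0.09011·e^(−0.04·T));  sugar = (target − residual)·4.0·V
residual = 14.695·(0.01821 + 0.09011·e^(−0.04·10.2)) = 1.1481
sugar = (3.1 − 1.1481)·4.0·23.1

180.3520 g


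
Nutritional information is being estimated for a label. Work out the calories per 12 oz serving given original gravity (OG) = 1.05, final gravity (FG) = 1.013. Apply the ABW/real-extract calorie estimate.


ABW = (OG−FG)·131.25·0.79/FG;  °P = 259 − 259/SG (for OG→OE and FG→AE);  RE = 0.1808·OE + 0.8192·AE;  Cal = (6.9·ABW + 4·(RE−0.1))·FG·3.55
ABW = (1.05 − 1.013)·131.25·0.79/1.013 = 3.7872
OE = 259 − 259/1.05 = 12.3333 °P
AE = 259 − 259/1.013 = 3.3238 °P
RE = 0.1808·12.3333 + 0.8192·3.3238 = 4.9527 °P
Cal = (6.9·3.7872 + 4·(4.9527−0.1))·1.013·3.55

163.7779 kcal


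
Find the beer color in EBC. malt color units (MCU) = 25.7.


SRM = 1.4922·MCU^0.6859;  EBC = SRM·1.97
SRM = 1.4922·25.7^0.6859 = 13.8325
EBC = 13.8325·1.97

27.2500 EBC


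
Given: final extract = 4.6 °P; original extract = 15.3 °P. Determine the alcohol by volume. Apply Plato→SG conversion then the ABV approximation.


SG = 259/(259 − P);  ABV = (OG − FG)·131.25
OG = 259/(259 − 15.3) = 1.0628
FG = 259/(259 − 4.6) = 1.0181
ABV = (1.0628 − 1.0181)·131.25

5.8669 % ABV


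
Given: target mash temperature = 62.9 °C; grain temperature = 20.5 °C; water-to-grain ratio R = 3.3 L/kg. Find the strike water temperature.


T_strike = (0.41/R)·(T_mash − T_grain) + T_mash
T_strike = (0.41/3.3)·(62.9 − 20.5) + 62.9

68.1679 °C


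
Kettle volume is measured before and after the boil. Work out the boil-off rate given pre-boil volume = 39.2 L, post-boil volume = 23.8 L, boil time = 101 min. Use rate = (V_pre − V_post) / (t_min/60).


rate = (39.2 − 23.8) / (101/60)

9.1485 L/hr


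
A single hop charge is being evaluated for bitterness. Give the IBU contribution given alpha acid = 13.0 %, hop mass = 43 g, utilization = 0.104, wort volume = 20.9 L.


IBU = (α/100)·mass·U·1000 / V
IBU = (13.0/100)·43·0.104·1000 / 20.9

27.8163 IBU


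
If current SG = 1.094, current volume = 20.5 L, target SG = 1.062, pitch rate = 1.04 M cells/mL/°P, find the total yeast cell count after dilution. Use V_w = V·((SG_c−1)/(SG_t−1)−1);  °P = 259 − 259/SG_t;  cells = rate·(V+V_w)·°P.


V_w = 20.5·((1.094−1)/(1.062−1)−1) = 10.5806
V_final = 20.5 + 10.5806 = 31.0806
°P = 259 − 259/1.062 = 15.1205
cells = 1.04·31.0806·15.1205

488.7540 billion cells


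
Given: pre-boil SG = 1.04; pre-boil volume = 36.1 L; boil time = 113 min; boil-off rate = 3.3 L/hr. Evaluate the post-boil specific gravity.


V_post = V_pre − rate·(t/60);  SG_post = 1 + (SG_pre−1)·V_pre/V_post
V_post = 36.1 − 3.3·(113/60) = 29.8850
SG_post = 1 + (1.04 − 1)·36.1/29.8850

1.0483


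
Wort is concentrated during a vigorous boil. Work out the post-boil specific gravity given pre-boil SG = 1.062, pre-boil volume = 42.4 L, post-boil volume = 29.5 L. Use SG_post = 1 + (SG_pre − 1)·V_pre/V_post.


pts_pre = (1.062 − 1)·1000 = 62.0000
pts_post = 62.0000·42.4/29.5 = 89.1119
SG_post = 1 + 89.1119/1000

1.0891


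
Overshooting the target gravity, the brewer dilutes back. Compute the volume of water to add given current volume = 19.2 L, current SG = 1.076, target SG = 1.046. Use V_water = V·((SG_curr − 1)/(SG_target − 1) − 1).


V_water = 19.2·((1.076 − 1)/(1.046 − 1) − 1)

12.5217 L


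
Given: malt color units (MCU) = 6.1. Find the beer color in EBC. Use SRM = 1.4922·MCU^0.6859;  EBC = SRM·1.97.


SRM = 1.4922·6.1^0.6859 = 5.1580
EBC = 5.1580·1.97

10.1613 EBC


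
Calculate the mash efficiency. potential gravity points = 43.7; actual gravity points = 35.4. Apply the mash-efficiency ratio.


efficiency = actual / potential × 100
efficiency = 35.4 / 43.7 × 100

81.0069 %


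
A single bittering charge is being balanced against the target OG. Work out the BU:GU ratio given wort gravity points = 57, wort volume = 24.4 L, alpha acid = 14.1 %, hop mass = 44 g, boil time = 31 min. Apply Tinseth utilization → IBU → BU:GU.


U = 1.65·0.000125^(GP/1000)·(1−e^(−0.04t))/4.15;  IBU = (α/100)·m·U·1000/V;  BU:GU = IBU/GP
U = 1.65·0.000125^(57/1000)·(1−e^(−0.04·31))/4.15 = 0.1693
IBU = (14.1/100)·44·0.1693·1000/24.4 = 43.0404
BU:GU = 43.0404/57

0.7551


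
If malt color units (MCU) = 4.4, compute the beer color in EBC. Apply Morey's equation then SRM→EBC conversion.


SRM = 1.4922·MCU^0.6859;  EBC = SRM·1.97
SRM = 1.4922·4.4^0.6859 = 4.1226
EBC = 4.1226·1.97

8.1215 EBC


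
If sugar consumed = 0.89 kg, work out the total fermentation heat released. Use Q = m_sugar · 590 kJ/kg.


Q = 0.89 · 590

525.1000 kJ


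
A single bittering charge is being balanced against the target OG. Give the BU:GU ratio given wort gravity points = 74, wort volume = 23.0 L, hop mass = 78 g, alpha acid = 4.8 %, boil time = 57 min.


U = 1.65·0.000125^(GP/1000)·(1−e^(−0.04t))/4.15;  IBU = (α/100)·m·U·1000/V;  BU:GU = IBU/GP
U = 1.65·0.000125^(74/1000)·(1−e^(−0.04·57))/4.15 = 0.1835
IBU = (4.8/100)·78·0.1835·1000/23.0 = 29.8782
BU:GU = 29.8782/74

0.4038


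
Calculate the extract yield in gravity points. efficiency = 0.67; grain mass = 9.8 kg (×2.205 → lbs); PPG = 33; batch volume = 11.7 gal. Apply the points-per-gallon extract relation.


points = lbs × PPG × eff / vol
lbs = 9.8 × 2.205 = 21.6090
points = 21.6090 × 33 × 0.67 / 11.7

40.8355 points


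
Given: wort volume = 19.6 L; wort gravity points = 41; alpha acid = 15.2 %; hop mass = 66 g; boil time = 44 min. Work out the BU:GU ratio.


U = 1.65·0.000125^(GP/1000)·(1−e^(−0.04t))/4.15;  IBU = (α/100)·m·U·1000/V;  BU:GU = IBU/GP
U = 1.65·0.000125^(41/1000)·(1−e^(−0.04·44))/4.15 = 0.2277
IBU = (15.2/100)·66·0.2277·1000/19.6 = 116.5594
BU:GU = 116.5594/41

2.8429


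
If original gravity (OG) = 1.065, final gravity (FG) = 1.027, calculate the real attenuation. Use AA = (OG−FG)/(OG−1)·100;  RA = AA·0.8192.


AA = (1.065 − 1.027)/(1.065 − 1)·100 = 58.4615
RA = 58.4615·0.8192

47.8917 %


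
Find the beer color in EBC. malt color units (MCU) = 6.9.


SRM = 1.4922·MCU^0.6859;  EBC = SRM·1.97
SRM = 1.4922·6.9^0.6859 = 5.6130
EBC = 5.6130·1.97

11.0576 EBC


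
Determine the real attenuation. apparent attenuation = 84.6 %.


RA = AA · 0.8192
RA = 84.6 · 0.8192

69.3043 %


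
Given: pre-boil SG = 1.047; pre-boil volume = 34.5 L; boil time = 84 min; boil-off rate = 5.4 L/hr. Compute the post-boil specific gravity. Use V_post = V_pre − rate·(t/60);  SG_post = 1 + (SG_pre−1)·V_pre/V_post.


V_post = 34.5 − 5.4·(84/60) = 26.9400
SG_post = 1 + (1.047 − 1)·34.5/26.9400

1.0602


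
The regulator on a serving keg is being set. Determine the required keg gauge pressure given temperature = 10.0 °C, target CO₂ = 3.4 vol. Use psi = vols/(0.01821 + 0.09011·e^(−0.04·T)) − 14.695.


psi = 3.4/(0.01821 + 0.09011·e^(−0.04·10.0)) − 14.695

28.5551 psi


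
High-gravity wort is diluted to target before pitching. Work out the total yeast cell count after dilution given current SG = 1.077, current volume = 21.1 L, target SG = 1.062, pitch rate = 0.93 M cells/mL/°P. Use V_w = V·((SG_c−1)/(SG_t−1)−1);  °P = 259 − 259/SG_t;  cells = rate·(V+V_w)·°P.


V_w = 21.1·((1.077−1)/(1.062−1)−1) = 5.1048
V_final = 21.1 + 5.1048 = 26.2048
°P = 259 − 259/1.062 = 15.1205
cells = 0.93·26.2048·15.1205

368.4948 billion cells


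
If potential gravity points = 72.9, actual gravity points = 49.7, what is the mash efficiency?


efficiency = actual / potential × 100
efficiency = 49.7 / 72.9 × 100

68.1756 %


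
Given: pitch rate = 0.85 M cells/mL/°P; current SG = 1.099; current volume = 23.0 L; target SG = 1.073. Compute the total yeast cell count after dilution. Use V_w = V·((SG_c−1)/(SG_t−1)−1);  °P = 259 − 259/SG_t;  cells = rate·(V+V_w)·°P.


V_w = 23.0·((1.099−1)/(1.073−1)−1) = 8.1918
V_final = 23.0 + 8.1918 = 31.1918
°P = 259 − 259/1.073 = 17.6207
cells = 0.85·31.1918·17.6207

467.1776 billion cells


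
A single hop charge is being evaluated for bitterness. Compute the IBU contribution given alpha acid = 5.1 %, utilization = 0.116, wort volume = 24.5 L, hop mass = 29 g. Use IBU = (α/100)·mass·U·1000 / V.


IBU = (5.1/100)·29·0.116·1000 / 24.5

7.0026 IBU


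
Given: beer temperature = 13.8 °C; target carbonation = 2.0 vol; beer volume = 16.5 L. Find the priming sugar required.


residual = 14.695·(0.01821 + 0.09011·e^(−0.04·T));  sugar = (target − residual)·4.0·V
residual = 14.695·(0.01821 + 0.09011·e^(−0.04·13.8)) = 1.0300
sugar = (2.0 − 1.0300)·4.0·16.5

64.0169 g


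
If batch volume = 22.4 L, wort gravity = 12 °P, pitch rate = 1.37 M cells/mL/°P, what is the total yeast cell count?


cells (billions) = rate · V_L · °P
cells = 1.37 · 22.4 · 12

368.2560 billion cells


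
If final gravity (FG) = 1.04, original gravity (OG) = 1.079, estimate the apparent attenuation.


AA = (OG − FG)/(OG − 1) · 100
AA = (1.079 − 1.04)/(1.079 − 1) · 100

49.3671 %


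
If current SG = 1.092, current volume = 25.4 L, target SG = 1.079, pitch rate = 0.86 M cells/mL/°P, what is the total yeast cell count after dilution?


V_w = V·((SG_c−1)/(SG_t−1)−1);  °P = 259 − 259/SG_t;  cells = rate·(V+V_w)·°P
V_w = 25.4·((1.092−1)/(1.079−1)−1) = 4.1797
V_final = 25.4 + 4.1797 = 29.5797
°P = 259 − 259/1.079 = 18.9629
cells = 0.86·29.5797·18.9629

482.3900 billion cells


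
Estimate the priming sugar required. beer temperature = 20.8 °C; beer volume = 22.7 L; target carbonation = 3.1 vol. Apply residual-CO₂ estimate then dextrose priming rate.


residual = 14.695·(0.01821 + 0.09011·e^(−0.04·T));  sugar = (target − residual)·4.0·V
residual = 14.695·(0.01821 + 0.09011·e^(−0.04·20.8)) = 0.8438
sugar = (3.1 − 0.8438)·4.0·22.7

204.8590 g


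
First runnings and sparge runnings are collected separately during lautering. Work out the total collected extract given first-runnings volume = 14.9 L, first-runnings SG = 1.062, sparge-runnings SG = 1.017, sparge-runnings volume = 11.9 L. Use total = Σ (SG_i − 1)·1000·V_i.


first = (1.062 − 1)·1000·14.9 = 923.8000
sparge = (1.017 − 1)·1000·11.9 = 202.3000
total = 923.8000 + 202.3000

1126.1000 gravity·L


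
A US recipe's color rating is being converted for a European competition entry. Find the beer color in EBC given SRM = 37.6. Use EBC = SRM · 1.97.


EBC = 37.6 · 1.97

74.0720 EBC


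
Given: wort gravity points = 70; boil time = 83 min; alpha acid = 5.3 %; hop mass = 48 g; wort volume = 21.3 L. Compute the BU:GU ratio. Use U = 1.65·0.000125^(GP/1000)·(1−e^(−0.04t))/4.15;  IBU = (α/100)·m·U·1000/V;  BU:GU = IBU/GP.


U = 1.65·0.000125^(70/1000)·(1−e^(−0.04·83))/4.15 = 0.2043
IBU = (5.3/100)·48·0.2043·1000/21.3 = 24.3986
BU:GU = 24.3986/70

0.3486


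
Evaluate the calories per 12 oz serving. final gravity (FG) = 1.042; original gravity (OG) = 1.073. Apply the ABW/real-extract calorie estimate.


ABW = (OG−FG)·131.25·0.79/FG;  °P = 259 − 259/SG (for OG→OE and FG→AE);  RE = 0.1808·OE + 0.8192·AE;  Cal = (6.9·ABW + 4·(RE−0.1))·FG·3.55
ABW = (1.073 − 1.042)·131.25·0.79/1.042 = 3.0848
OE = 259 − 259/1.073 = 17.6207 °P
AE = 259 − 259/1.042 = 10.4395 °P
RE = 0.1808·17.6207 + 0.8192·10.4395 = 11.7379 °P
Cal = (6.9·3.0848 + 4·(11.7379−0.1))·1.042·3.55

250.9335 kcal


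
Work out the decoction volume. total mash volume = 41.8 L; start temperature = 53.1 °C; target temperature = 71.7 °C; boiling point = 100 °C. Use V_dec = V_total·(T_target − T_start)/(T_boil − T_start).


V_dec = 41.8·(71.7 − 53.1)/(100 − 53.1)

16.5774 L


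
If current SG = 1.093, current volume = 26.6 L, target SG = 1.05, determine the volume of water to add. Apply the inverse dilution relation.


V_water = V·((SG_curr − 1)/(SG_target − 1) − 1)
V_water = 26.6·((1.093 − 1)/(1.05 − 1) − 1)

22.8760 L


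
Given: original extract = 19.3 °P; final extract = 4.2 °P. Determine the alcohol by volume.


SG = 259/(259 − P);  ABV = (OG − FG)·131.25
OG = 259/(259 − 19.3) = 1.0805
FG = 259/(259 − 4.2) = 1.0165
ABV = (1.0805 − 1.0165)·131.25

8.4044 % ABV


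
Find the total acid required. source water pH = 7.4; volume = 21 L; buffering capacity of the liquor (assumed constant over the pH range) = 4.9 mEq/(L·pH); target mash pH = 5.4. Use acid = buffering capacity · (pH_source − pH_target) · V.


acid = 4.9 · (7.4 − 5.4) · 21

205.8000 mEq


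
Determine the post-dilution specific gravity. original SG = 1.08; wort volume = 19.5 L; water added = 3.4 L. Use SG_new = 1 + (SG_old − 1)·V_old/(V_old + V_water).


pts = (1.08 − 1)·1000·19.5/(19.5 + 3.4) = 68.1223
SG_new = 1 + 68.1223/1000

1.0681


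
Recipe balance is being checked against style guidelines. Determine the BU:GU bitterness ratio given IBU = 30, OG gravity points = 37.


BU:GU = IBU / OG_points
BU:GU = 30 / 37

0.8108


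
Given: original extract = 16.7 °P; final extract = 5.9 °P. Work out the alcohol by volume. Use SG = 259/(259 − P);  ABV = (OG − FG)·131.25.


OG = 259/(259 − 16.7) = 1.0689
FG = 259/(259 − 5.9) = 1.0233
ABV = (1.0689 − 1.0233)·131.25

5.9866 % ABV


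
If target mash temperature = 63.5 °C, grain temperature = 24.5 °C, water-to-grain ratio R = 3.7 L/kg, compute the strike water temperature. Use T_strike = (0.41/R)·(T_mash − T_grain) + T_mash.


T_strike = (0.41/3.7)·(63.5 − 24.5) + 63.5

67.8216 °C


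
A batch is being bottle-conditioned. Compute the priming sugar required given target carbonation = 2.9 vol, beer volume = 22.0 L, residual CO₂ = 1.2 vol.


sugar = (target − residual)·4.0·V
sugar = (2.9 − 1.2)·4.0·22.0

149.6000 g


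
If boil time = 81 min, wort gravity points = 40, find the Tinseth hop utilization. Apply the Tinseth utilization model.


U = 1.65·0.000125^(GP/1000) · (1 − e^(−0.04·t))/4.15
bigness = 1.65·0.000125^(40/1000) = 1.1518
boil_factor = (1 − e^(−0.04·81))/4.15 = 0.2315
U = 1.1518 · 0.2315

0.2667


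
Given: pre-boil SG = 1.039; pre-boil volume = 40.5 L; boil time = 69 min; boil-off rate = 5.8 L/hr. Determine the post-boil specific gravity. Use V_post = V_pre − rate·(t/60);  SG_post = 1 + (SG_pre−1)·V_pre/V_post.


V_post = 40.5 − 5.8·(69/60) = 33.8300
SG_post = 1 + (1.039 − 1)·40.5/33.8300

1.0467


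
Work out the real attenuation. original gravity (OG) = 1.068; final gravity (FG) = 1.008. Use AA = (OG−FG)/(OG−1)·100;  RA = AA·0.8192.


AA = (1.068 − 1.008)/(1.068 − 1)·100 = 88.2353
RA = 88.2353·0.8192

72.2824 %


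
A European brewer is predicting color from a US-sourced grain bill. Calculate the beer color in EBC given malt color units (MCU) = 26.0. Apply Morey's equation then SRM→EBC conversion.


SRM = 1.4922·MCU^0.6859;  EBC = SRM·1.97
SRM = 1.4922·26.0^0.6859 = 13.9430
EBC = 13.9430·1.97

27.4678 EBC


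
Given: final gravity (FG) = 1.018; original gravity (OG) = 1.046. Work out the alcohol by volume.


ABV = (OG − FG) · 131.25
ABV = (1.046 − 1.018) · 131.25

3.6750 % ABV


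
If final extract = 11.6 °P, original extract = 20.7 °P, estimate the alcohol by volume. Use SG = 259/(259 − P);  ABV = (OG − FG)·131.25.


OG = 259/(259 − 20.7) = 1.0869
FG = 259/(259 − 11.6) = 1.0469
ABV = (1.0869 − 1.0469)·131.25

5.2471 % ABV


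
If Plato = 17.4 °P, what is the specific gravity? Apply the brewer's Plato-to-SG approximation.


SG = 259/(259 − P)
SG = 259/(259 − 17.4)

1.0720


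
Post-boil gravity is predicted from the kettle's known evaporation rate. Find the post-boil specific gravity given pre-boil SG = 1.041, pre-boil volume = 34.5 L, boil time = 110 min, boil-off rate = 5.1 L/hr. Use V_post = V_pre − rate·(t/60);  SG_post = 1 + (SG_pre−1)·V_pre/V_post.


V_post = 34.5 − 5.1·(110/60) = 25.1500
SG_post = 1 + (1.041 − 1)·34.5/25.1500

1.0562


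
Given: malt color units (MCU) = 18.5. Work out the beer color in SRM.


SRM = 1.4922 · MCU^0.6859
SRM = 1.4922 · 18.5^0.6859

11.0403 SRM


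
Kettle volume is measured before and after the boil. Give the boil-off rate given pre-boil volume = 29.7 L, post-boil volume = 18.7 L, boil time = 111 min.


rate = (V_pre − V_post) / (t_min/60)
rate = (29.7 − 18.7) / (111/60)

5.9459 L/hr


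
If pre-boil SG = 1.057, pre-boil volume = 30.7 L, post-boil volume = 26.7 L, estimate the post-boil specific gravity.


SG_post = 1 + (SG_pre − 1)·V_pre/V_post
pts_pre = (1.057 − 1)·1000 = 57.0000
pts_post = 57.0000·30.7/26.7 = 65.5393
SG_post = 1 + 65.5393/1000

1.0655


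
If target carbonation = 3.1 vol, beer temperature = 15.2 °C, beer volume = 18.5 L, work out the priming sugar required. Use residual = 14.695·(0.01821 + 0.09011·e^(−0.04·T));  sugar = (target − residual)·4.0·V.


residual = 14.695·(0.01821 + 0.09011·e^(−0.04·15.2)) = 0.9885
sugar = (3.1 − 0.9885)·4.0·18.5

156.2493 g


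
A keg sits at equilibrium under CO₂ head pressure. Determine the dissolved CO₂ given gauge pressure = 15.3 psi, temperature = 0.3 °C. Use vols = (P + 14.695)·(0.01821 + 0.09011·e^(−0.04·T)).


vols = (15.3 + 14.695)·(0.01821 + 0.09011·e^(−0.04·0.3))

3.2168 volumes


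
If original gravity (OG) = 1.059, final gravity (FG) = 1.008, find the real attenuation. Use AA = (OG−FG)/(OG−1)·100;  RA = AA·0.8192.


AA = (1.059 − 1.008)/(1.059 − 1)·100 = 86.4407
RA = 86.4407·0.8192

70.8122 %


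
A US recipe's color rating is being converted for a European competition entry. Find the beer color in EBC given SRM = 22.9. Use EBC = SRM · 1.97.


EBC = 22.9 · 1.97

45.1130 EBC


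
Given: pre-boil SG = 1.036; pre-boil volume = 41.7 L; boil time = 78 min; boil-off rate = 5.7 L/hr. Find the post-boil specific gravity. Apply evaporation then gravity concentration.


V_post = V_pre − rate·(t/60);  SG_post = 1 + (SG_pre−1)·V_pre/V_post
V_post = 41.7 − 5.7·(78/60) = 34.2900
SG_post = 1 + (1.036 − 1)·41.7/34.2900

1.0438


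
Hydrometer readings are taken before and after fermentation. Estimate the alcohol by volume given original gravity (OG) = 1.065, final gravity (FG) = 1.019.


ABV = (OG − FG) · 131.25
ABV = (1.065 − 1.019) · 131.25

6.0375 % ABV


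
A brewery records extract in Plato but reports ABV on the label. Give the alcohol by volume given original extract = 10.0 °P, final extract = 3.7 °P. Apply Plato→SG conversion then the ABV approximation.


SG = 259/(259 − P);  ABV = (OG − FG)·131.25
OG = 259/(259 − 10.0) = 1.0402
FG = 259/(259 − 3.7) = 1.0145
ABV = (1.0402 − 1.0145)·131.25

3.3689 % ABV


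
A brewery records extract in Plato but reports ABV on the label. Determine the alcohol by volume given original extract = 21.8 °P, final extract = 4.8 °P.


SG = 259/(259 − P);  ABV = (OG − FG)·131.25
OG = 259/(259 − 21.8) = 1.0919
FG = 259/(259 − 4.8) = 1.0189
ABV = (1.0919 − 1.0189)·131.25

9.5842 % ABV


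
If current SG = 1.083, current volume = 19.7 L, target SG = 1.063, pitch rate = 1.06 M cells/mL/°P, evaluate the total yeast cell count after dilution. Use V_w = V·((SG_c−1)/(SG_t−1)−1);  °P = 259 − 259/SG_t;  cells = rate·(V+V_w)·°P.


V_w = 19.7·((1.083−1)/(1.063−1)−1) = 6.2540
V_final = 19.7 + 6.2540 = 25.9540
°P = 259 − 259/1.063 = 15.3500
cells = 1.06·25.9540·15.3500

422.2957 billion cells


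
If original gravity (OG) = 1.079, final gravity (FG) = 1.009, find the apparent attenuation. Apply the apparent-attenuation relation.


AA = (OG − FG)/(OG − 1) · 100
AA = (1.079 − 1.009)/(1.079 − 1) · 100

88.6076 %


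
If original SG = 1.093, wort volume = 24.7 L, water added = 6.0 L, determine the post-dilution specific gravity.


SG_new = 1 + (SG_old − 1)·V_old/(V_old + V_water)
pts = (1.093 − 1)·1000·24.7/(24.7 + 6.0) = 74.8241
SG_new = 1 + 74.8241/1000

1.0748


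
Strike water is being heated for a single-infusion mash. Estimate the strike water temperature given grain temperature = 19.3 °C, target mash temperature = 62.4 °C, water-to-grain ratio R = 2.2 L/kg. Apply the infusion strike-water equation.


T_strike = (0.41/R)·(T_mash − T_grain) + T_mash
T_strike = (0.41/2.2)·(62.4 − 19.3) + 62.4

70.4323 °C


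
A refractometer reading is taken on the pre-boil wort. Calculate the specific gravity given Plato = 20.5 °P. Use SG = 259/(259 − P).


SG = 259/(259 − 20.5)

1.0860


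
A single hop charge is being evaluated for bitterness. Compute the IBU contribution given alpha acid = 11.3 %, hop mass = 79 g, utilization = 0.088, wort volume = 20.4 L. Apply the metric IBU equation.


IBU = (α/100)·mass·U·1000 / V
IBU = (11.3/100)·79·0.088·1000 / 20.4

38.5086 IBU


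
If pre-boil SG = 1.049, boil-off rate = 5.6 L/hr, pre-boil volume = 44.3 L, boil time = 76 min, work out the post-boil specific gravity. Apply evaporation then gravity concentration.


V_post = V_pre − rate·(t/60);  SG_post = 1 + (SG_pre−1)·V_pre/V_post
V_post = 44.3 − 5.6·(76/60) = 37.2067
SG_post = 1 + (1.049 − 1)·44.3/37.2067

1.0583


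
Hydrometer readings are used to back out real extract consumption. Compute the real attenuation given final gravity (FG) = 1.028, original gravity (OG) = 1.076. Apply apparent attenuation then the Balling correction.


AA = (OG−FG)/(OG−1)·100;  RA = AA·0.8192
AA = (1.076 − 1.028)/(1.076 − 1)·100 = 63.1579
RA = 63.1579·0.8192

51.7389 %


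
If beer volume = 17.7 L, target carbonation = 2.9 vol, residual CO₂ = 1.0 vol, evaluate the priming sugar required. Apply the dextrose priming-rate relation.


sugar = (target − residual)·4.0·V
sugar = (2.9 − 1.0)·4.0·17.7

134.5200 g


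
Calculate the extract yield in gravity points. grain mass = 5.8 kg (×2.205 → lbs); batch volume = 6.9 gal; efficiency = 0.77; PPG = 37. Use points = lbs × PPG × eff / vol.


lbs = 5.8 × 2.205 = 12.7890
points = 12.7890 × 37 × 0.77 / 6.9

52.8056 points


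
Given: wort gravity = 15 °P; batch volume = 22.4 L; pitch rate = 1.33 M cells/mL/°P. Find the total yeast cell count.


cells (billions) = rate · V_L · °P
cells = 1.33 · 22.4 · 15

446.8800 billion cells


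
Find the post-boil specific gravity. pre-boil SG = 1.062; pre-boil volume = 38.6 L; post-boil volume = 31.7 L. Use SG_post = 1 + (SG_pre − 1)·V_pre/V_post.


pts_pre = (1.062 − 1)·1000 = 62.0000
pts_post = 62.0000·38.6/31.7 = 75.4953
SG_post = 1 + 75.4953/1000

1.0755


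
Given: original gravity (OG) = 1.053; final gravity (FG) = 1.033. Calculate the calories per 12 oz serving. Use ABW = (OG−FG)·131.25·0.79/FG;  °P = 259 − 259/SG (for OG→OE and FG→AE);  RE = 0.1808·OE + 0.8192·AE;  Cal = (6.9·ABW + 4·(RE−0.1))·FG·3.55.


ABW = (1.053 − 1.033)·131.25·0.79/1.033 = 2.0075
OE = 259 − 259/1.053 = 13.0361 °P
AE = 259 − 259/1.033 = 8.2740 °P
RE = 0.1808·13.0361 + 0.8192·8.2740 = 9.1350 °P
Cal = (6.9·2.0075 + 4·(9.1350−0.1))·1.033·3.55

183.3266 kcal


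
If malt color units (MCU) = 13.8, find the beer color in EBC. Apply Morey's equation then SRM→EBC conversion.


SRM = 1.4922·MCU^0.6859;  EBC = SRM·1.97
SRM = 1.4922·13.8^0.6859 = 9.0296
EBC = 9.0296·1.97

17.7884 EBC


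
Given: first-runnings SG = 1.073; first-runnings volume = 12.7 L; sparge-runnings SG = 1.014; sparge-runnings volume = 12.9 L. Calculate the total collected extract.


total = Σ (SG_i − 1)·1000·V_i
first = (1.073 − 1)·1000·12.7 = 927.1000
sparge = (1.014 − 1)·1000·12.9 = 180.6000
total = 927.1000 + 180.6000

1107.7000 gravity·L


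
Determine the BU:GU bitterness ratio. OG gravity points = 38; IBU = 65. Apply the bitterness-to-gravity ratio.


BU:GU = IBU / OG_points
BU:GU = 65 / 38

1.7105


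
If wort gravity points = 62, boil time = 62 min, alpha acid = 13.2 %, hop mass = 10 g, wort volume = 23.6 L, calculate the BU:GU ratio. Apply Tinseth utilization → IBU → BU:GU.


U = 1.65·0.000125^(GP/1000)·(1−e^(−0.04t))/4.15;  IBU = (α/100)·m·U·1000/V;  BU:GU = IBU/GP
U = 1.65·0.000125^(62/1000)·(1−e^(−0.04·62))/4.15 = 0.2087
IBU = (13.2/100)·10·0.2087·1000/23.6 = 11.6714
BU:GU = 11.6714/62

0.1882


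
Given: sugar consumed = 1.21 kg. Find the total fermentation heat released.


Q = m_sugar · 590 kJ/kg
Q = 1.21 · 590

713.9000 kJ


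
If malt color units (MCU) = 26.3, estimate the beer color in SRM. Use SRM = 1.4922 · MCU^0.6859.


SRM = 1.4922 · 26.3^0.6859

14.0532 SRM


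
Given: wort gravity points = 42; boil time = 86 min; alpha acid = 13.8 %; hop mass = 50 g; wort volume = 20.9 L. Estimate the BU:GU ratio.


U = 1.65·0.000125^(GP/1000)·(1−e^(−0.04t))/4.15;  IBU = (α/100)·m·U·1000/V;  BU:GU = IBU/GP
U = 1.65·0.000125^(42/1000)·(1−e^(−0.04·86))/4.15 = 0.2638
IBU = (13.8/100)·50·0.2638·1000/20.9 = 87.1074
BU:GU = 87.1074/42

2.0740


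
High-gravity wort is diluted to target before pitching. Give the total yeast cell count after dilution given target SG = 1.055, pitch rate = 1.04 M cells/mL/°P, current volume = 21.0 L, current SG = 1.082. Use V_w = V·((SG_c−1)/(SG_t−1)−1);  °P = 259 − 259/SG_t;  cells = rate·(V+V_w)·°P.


V_w = 21.0·((1.082−1)/(1.055−1)−1) = 10.3091
V_final = 21.0 + 10.3091 = 31.3091
°P = 259 − 259/1.055 = 13.5024
cells = 1.04·31.3091·13.5024

439.6568 billion cells


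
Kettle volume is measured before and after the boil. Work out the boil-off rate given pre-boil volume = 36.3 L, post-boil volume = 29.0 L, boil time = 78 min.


rate = (V_pre − V_post) / (t_min/60)
rate = (36.3 − 29.0) / (78/60)

5.6154 L/hr


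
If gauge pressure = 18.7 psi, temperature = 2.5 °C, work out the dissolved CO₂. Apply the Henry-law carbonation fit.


vols = (P + 14.695)·(0.01821 + 0.09011·e^(−0.04·T))
vols = (18.7 + 14.695)·(0.01821 + 0.09011·e^(−0.04·2.5))

3.3310 volumes


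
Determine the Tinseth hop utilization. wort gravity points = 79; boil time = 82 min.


U = 1.65·0.000125^(GP/1000) · (1 − e^(−0.04·t))/4.15
bigness = 1.65·0.000125^(79/1000) = 0.8112
boil_factor = (1 − e^(−0.04·82))/4.15 = 0.2319
U = 0.8112 · 0.2319

0.1881


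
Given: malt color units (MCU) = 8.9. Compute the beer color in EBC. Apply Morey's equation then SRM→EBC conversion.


SRM = 1.4922·MCU^0.6859;  EBC = SRM·1.97
SRM = 1.4922·8.9^0.6859 = 6.6836
EBC = 6.6836·1.97

13.1668 EBC


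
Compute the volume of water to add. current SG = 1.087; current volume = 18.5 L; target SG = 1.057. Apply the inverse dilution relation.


V_water = V·((SG_curr − 1)/(SG_target − 1) − 1)
V_water = 18.5·((1.087 − 1)/(1.057 − 1) − 1)

9.7368 L


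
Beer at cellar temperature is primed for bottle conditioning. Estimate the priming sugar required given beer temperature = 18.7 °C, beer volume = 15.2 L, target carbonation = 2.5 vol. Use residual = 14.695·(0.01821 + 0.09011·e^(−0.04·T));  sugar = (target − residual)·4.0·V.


residual = 14.695·(0.01821 + 0.09011·e^(−0.04·18.7)) = 0.8943
sugar = (2.5 − 0.8943)·4.0·15.2

97.6241 g


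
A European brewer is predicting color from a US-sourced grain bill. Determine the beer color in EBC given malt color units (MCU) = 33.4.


SRM = 1.4922·MCU^0.6859;  EBC = SRM·1.97
SRM = 1.4922·33.4^0.6859 = 16.5564
EBC = 16.5564·1.97

32.6160 EBC


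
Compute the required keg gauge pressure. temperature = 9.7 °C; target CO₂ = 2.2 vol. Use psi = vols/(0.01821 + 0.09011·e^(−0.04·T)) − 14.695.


psi = 2.2/(0.01821 + 0.09011·e^(−0.04·9.7)) − 14.695

13.0332 psi


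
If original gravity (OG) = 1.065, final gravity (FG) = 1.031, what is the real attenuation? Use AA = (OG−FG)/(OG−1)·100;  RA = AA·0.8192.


AA = (1.065 − 1.031)/(1.065 − 1)·100 = 52.3077
RA = 52.3077·0.8192

42.8505 %


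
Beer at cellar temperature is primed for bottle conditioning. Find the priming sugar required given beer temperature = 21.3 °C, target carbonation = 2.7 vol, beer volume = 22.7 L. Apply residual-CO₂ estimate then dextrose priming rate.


residual = 14.695·(0.01821 + 0.09011·e^(−0.04·T));  sugar = (target − residual)·4.0·V
residual = 14.695·(0.01821 + 0.09011·e^(−0.04·21.3)) = 0.8324
sugar = (2.7 − 0.8324)·4.0·22.7

169.5750 g


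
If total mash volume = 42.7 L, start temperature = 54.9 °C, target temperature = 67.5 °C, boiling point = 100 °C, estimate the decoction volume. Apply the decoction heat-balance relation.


V_dec = V_total·(T_target − T_start)/(T_boil − T_start)
V_dec = 42.7·(67.5 − 54.9)/(100 − 54.9)

11.9295 L


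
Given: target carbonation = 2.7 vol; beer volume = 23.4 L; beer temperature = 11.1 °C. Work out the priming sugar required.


residual = 14.695·(0.01821 + 0.09011·e^(−0.04·T));  sugar = (target − residual)·4.0·V
residual = 14.695·(0.01821 + 0.09011·e^(−0.04·11.1)) = 1.1170
sugar = (2.7 − 1.1170)·4.0·23.4

148.1685 g


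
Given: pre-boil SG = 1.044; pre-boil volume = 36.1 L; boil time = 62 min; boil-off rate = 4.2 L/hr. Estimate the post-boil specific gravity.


V_post = V_pre − rate·(t/60);  SG_post = 1 + (SG_pre−1)·V_pre/V_post
V_post = 36.1 − 4.2·(62/60) = 31.7600
SG_post = 1 + (1.044 − 1)·36.1/31.7600

1.0500


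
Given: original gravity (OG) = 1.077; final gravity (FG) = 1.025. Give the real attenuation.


AA = (OG−FG)/(OG−1)·100;  RA = AA·0.8192
AA = (1.077 − 1.025)/(1.077 − 1)·100 = 67.5325
RA = 67.5325·0.8192

55.3226 %


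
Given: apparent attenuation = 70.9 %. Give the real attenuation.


RA = AA · 0.8192
RA = 70.9 · 0.8192

58.0813 %


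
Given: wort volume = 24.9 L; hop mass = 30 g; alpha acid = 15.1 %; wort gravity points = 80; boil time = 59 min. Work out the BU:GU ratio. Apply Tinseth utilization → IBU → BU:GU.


U = 1.65·0.000125^(GP/1000)·(1−e^(−0.04t))/4.15;  IBU = (α/100)·m·U·1000/V;  BU:GU = IBU/GP
U = 1.65·0.000125^(80/1000)·(1−e^(−0.04·59))/4.15 = 0.1754
IBU = (15.1/100)·30·0.1754·1000/24.9 = 31.9164
BU:GU = 31.9164/80

0.3990


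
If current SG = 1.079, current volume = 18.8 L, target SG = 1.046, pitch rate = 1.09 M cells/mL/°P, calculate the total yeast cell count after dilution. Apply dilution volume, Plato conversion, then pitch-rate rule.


V_w = V·((SG_c−1)/(SG_t−1)−1);  °P = 259 − 259/SG_t;  cells = rate·(V+V_w)·°P
V_w = 18.8·((1.079−1)/(1.046−1)−1) = 13.4870
V_final = 18.8 + 13.4870 = 32.2870
°P = 259 − 259/1.046 = 11.3901
cells = 1.09·32.2870·11.3901

400.8478 billion cells


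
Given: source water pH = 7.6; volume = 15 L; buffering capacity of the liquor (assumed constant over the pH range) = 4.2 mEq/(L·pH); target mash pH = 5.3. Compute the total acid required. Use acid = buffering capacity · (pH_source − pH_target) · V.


acid = 4.2 · (7.6 − 5.3) · 15

144.9000 mEq


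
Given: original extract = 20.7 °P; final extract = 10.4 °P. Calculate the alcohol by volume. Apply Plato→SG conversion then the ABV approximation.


SG = 259/(259 − P);  ABV = (OG − FG)·131.25
OG = 259/(259 − 20.7) = 1.0869
FG = 259/(259 − 10.4) = 1.0418
ABV = (1.0869 − 1.0418)·131.25

5.9103 % ABV


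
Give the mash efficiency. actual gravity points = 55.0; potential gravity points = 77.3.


efficiency = actual / potential × 100
efficiency = 55.0 / 77.3 × 100

71.1514 %


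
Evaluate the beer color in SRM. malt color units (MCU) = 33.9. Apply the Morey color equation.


SRM = 1.4922 · MCU^0.6859
SRM = 1.4922 · 33.9^0.6859

16.7260 SRM


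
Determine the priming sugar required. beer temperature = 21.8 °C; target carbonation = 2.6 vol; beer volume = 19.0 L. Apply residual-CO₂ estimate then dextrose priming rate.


residual = 14.695·(0.01821 + 0.09011·e^(−0.04·T));  sugar = (target − residual)·4.0·V
residual = 14.695·(0.01821 + 0.09011·e^(−0.04·21.8)) = 0.8212
sugar = (2.6 − 0.8212)·4.0·19.0

135.1851 g


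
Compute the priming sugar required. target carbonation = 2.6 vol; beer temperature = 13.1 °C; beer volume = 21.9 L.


residual = 14.695·(0.01821 + 0.09011·e^(−0.04·T));  sugar = (target − residual)·4.0·V
residual = 14.695·(0.01821 + 0.09011·e^(−0.04·13.1)) = 1.0517
sugar = (2.6 − 1.0517)·4.0·21.9

135.6313 g


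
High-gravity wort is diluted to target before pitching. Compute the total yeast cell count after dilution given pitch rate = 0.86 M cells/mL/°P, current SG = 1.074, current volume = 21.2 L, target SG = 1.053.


V_w = V·((SG_c−1)/(SG_t−1)−1);  °P = 259 − 259/SG_t;  cells = rate·(V+V_w)·°P
V_w = 21.2·((1.074−1)/(1.053−1)−1) = 8.4000
V_final = 21.2 + 8.4000 = 29.6000
°P = 259 − 259/1.053 = 13.0361
cells = 0.86·29.6000·13.0361

331.8466 billion cells


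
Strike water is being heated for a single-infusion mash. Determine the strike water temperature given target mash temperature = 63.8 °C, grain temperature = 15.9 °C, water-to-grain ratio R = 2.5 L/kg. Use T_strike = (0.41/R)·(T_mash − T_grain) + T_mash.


T_strike = (0.41/2.5)·(63.8 − 15.9) + 63.8

71.6556 °C


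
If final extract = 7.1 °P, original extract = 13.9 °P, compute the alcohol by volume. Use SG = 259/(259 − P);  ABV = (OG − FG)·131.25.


OG = 259/(259 − 13.9) = 1.0567
FG = 259/(259 − 7.1) = 1.0282
ABV = (1.0567 − 1.0282)·131.25

3.7440 % ABV


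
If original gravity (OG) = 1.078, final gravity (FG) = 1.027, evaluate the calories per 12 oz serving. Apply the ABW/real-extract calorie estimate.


ABW = (OG−FG)·131.25·0.79/FG;  °P = 259 − 259/SG (for OG→OE and FG→AE);  RE = 0.1808·OE + 0.8192·AE;  Cal = (6.9·ABW + 4·(RE−0.1))·FG·3.55
ABW = (1.078 − 1.027)·131.25·0.79/1.027 = 5.1490
OE = 259 − 259/1.078 = 18.7403 °P
AE = 259 − 259/1.027 = 6.8092 °P
RE = 0.1808·18.7403 + 0.8192·6.8092 = 8.9663 °P
Cal = (6.9·5.1490 + 4·(8.9663−0.1))·1.027·3.55

258.8318 kcal


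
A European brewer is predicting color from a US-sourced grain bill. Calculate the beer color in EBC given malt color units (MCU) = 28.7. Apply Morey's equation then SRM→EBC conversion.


SRM = 1.4922·MCU^0.6859;  EBC = SRM·1.97
SRM = 1.4922·28.7^0.6859 = 14.9207
EBC = 14.9207·1.97

29.3937 EBC


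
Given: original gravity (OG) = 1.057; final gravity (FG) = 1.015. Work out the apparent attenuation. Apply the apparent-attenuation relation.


AA = (OG − FG)/(OG − 1) · 100
AA = (1.057 − 1.015)/(1.057 − 1) · 100

73.6842 %


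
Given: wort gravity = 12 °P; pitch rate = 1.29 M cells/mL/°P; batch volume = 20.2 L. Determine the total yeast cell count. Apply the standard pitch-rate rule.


cells (billions) = rate · V_L · °P
cells = 1.29 · 20.2 · 12

312.6960 billion cells


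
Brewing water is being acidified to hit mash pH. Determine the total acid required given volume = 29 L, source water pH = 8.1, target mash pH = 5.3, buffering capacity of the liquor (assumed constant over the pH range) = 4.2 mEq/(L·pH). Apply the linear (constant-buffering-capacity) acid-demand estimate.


acid = buffering capacity · (pH_source − pH_target) · V
acid = 4.2 · (8.1 − 5.3) · 29

341.0400 mEq


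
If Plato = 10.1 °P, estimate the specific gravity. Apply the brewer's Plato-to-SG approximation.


SG = 259/(259 − P)
SG = 259/(259 − 10.1)

1.0406


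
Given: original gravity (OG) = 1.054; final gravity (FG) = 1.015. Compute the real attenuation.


AA = (OG−FG)/(OG−1)·100;  RA = AA·0.8192
AA = (1.054 − 1.015)/(1.054 − 1)·100 = 72.2222
RA = 72.2222·0.8192

59.1644 %


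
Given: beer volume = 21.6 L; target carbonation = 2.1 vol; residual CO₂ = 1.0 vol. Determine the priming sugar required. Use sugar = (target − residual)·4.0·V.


sugar = (2.1 − 1.0)·4.0·21.6

95.0400 g


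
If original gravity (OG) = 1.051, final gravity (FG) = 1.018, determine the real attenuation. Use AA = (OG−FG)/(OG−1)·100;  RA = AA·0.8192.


AA = (1.051 − 1.018)/(1.051 − 1)·100 = 64.7059
RA = 64.7059·0.8192

53.0071 %


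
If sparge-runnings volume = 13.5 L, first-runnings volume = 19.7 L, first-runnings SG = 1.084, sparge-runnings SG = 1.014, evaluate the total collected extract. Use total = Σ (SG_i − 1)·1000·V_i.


first = (1.084 − 1)·1000·19.7 = 1654.8000
sparge = (1.014 − 1)·1000·13.5 = 189.0000
total = 1654.8000 + 189.0000

1843.8000 gravity·L


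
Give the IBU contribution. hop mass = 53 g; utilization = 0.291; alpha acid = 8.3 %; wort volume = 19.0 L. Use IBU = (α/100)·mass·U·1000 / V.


IBU = (8.3/100)·53·0.291·1000 / 19.0

67.3742 IBU


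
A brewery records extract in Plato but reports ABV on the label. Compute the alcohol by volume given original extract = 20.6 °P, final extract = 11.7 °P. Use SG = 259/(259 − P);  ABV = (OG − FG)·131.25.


OG = 259/(259 − 20.6) = 1.0864
FG = 259/(259 − 11.7) = 1.0473
ABV = (1.0864 − 1.0473)·131.25

5.1317 % ABV


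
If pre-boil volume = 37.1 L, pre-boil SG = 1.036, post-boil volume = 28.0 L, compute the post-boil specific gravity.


SG_post = 1 + (SG_pre − 1)·V_pre/V_post
pts_pre = (1.036 − 1)·1000 = 36.0000
pts_post = 36.0000·37.1/28.0 = 47.7000
SG_post = 1 + 47.7000/1000

1.0477


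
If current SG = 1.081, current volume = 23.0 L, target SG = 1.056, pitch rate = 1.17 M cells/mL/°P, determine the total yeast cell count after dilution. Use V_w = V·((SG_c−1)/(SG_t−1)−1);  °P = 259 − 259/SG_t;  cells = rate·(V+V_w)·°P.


V_w = 23.0·((1.081−1)/(1.056−1)−1) = 10.2679
V_final = 23.0 + 10.2679 = 33.2679
°P = 259 − 259/1.056 = 13.7348
cells = 1.17·33.2679·13.7348

534.6069 billion cells


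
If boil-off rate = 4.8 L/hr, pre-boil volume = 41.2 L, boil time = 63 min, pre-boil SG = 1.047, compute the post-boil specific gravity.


V_post = V_pre − rate·(t/60);  SG_post = 1 + (SG_pre−1)·V_pre/V_post
V_post = 41.2 − 4.8·(63/60) = 36.1600
SG_post = 1 + (1.047 − 1)·41.2/36.1600

1.0536


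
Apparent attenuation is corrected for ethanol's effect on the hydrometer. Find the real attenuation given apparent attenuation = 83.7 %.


RA = AA · 0.8192
RA = 83.7 · 0.8192

68.5670 %


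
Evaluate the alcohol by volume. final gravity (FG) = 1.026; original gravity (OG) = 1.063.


ABV = (OG − FG) · 131.25
ABV = (1.063 − 1.026) · 131.25

4.8562 % ABV
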